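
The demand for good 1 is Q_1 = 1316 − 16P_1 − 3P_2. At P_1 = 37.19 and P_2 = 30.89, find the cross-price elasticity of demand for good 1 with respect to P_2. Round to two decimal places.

At P_1 = 37.19 and P_2 = 30.89: Q_1 = 628.29.
∂Q_1/∂P_2 = -3.
ε = (∂Q_1/∂P_2)(P_2/Q_1) = -3 × (30.89/628.29) ≈ -0.15.

-0.15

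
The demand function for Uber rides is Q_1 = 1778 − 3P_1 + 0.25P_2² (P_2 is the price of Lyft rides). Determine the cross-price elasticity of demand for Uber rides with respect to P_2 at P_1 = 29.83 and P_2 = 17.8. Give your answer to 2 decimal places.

At P_1 = 29.83 and P_2 = 17.8: Q_1 = 1767.72.
∂Q_1/∂P_2 = 0.5P_2 = 0.5(17.8) = 8.9000.
ε = (∂Q_1/∂P_2)(P_2/Q_1) = 8.9000 × (17.8/1767.72) ≈ 0.09.
ε > 0: substitutes.

0.09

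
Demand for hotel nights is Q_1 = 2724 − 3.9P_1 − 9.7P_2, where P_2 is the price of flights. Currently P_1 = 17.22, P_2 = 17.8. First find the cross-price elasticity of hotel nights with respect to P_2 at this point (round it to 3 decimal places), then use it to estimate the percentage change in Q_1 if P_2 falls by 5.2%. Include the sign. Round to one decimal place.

0.4%

At P_1 = 17.22, P_2 = 17.8: Q_1 = 2484.182.
∂Q_1/∂P_2 = -9.7.
ε = (∂Q_1/∂P_2)(P_2/Q_1) = -9.7000 × 17.8/2484.182 ≈ -0.070.
%ΔQ_1 ≈ ε × %ΔP_2 = -0.070 × (-5.2%) = 0.4%.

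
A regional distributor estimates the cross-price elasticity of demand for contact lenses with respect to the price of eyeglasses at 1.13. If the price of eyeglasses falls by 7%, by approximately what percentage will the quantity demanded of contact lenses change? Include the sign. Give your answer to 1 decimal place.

%ΔQ ≈ ε × %ΔP of eyeglasses = 1.13 × (-7%) = -7.9%.

-7.9%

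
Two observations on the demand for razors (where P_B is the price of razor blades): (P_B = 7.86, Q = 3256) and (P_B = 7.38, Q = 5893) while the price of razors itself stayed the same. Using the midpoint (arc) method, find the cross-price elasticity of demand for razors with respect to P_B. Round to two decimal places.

-9.15

ΔQ_A = 5893 − 3256 = 2637; ΔP_B = 7.38 − 7.86 = -0.48.
Midpoints: Q̄_A = 4574.5, P̄_B = 7.62.
ε = (ΔQ_A/Q̄_A)/(ΔP_B/P̄_B) = (2637/4574.5)/(-0.48/7.62) ≈ -9.15.
ε < 0: razors and razor blades are complements.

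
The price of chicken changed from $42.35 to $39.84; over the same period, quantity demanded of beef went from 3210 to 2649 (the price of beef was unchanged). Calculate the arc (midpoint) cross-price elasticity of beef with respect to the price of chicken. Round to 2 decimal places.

3.14

ΔQ_A = 2649 − 3210 = -561; ΔP_B = 39.84 − 42.35 = -2.51.
Midpoints: Q̄_A = 2929.5, P̄_B = 41.09.
ε = (ΔQ_A/Q̄_A)/(ΔP_B/P̄_B) = (-561/2929.5)/(-2.51/41.09) ≈ 3.14.
ε > 0: beef and chicken are substitutes.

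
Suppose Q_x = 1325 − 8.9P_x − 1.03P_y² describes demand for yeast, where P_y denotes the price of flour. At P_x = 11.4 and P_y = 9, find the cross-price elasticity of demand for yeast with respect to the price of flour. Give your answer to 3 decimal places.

At P_x = 11.4 and P_y = 9: Q_x = 1140.11.
∂Q_x/∂P_y = -2.06P_y = -2.06(9) = -18.5400.
ε = (∂Q_x/∂P_y)(P_y/Q_x) = -18.5400 × (9/1140.11) ≈ -0.146.

-0.146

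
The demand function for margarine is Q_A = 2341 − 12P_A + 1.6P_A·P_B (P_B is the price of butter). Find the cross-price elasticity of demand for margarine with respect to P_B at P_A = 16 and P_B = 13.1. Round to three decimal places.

At P_A = 16 and P_B = 13.1: Q_A = 2484.36.
∂Q_A/∂P_B = 1.6P_A = 1.6(16) = 25.6000.
ε = (∂Q_A/∂P_B)(P_B/Q_A) = 25.6000 × (13.1/2484.36) ≈ 0.135.
ε > 0: substitutes.

0.135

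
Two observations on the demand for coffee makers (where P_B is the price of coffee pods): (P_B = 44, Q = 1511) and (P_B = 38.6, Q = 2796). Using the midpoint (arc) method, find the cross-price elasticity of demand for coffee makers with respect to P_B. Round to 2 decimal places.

ΔQ_A = 2796 − 1511 = 1285; ΔP_B = 38.6 − 44 = -5.4.
Midpoints: Q̄_A = 2153.5, P̄_B = 41.30.
ε = (ΔQ_A/Q̄_A)/(ΔP_B/P̄_B) = (1285/2153.5)/(-5.4/41.30) ≈ -4.56.
ε < 0: coffee makers and coffee pods are complements.

-4.56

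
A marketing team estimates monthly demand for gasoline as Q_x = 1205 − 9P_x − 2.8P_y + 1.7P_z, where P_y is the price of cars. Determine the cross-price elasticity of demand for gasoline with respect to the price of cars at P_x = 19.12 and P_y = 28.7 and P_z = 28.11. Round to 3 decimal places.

At P_x = 19.12 and P_y = 28.7 and P_z = 28.11: Q_x = 1000.347.
∂Q_x/∂P_y = -2.8.
ε = (∂Q_x/∂P_y)(P_y/Q_x) = -2.8 × (28.7/1000.347) ≈ -0.080.
Since ε < 0, gasoline and cars are complements.

-0.080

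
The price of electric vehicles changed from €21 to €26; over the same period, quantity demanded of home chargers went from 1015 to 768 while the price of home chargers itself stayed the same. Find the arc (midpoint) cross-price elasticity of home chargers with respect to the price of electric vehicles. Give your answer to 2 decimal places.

-1.30

ΔQ_A = 768 − 1015 = -247; ΔP_B = 26 − 21 = 5.
Midpoints: Q̄_A = 891.5, P̄_B = 23.50.
ε = (ΔQ_A/Q̄_A)/(ΔP_B/P̄_B) = (-247/891.5)/(5/23.50) ≈ -1.30.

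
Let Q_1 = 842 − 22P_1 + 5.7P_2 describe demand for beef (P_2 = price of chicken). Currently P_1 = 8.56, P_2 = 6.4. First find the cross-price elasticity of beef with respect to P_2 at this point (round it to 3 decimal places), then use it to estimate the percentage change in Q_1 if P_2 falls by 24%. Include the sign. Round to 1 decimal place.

-1.3%

At P_1 = 8.56, P_2 = 6.4: Q_1 = 690.16.
∂Q_1/∂P_2 = 5.7.
ε = (∂Q_1/∂P_2)(P_2/Q_1) = 5.7000 × 6.4/690.16 ≈ 0.053.
%ΔQ_1 ≈ ε × %ΔP_2 = 0.053 × (-24%) = -1.3%.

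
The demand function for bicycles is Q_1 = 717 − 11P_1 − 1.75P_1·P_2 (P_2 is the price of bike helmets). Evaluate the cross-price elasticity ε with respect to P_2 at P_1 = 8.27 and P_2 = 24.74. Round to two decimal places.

At P_1 = 8.27 and P_2 = 24.74: Q_1 = 267.980.
∂Q_1/∂P_2 = -1.75P_1 = -1.75(8.27) = -14.4725.
ε = (∂Q_1/∂P_2)(P_2/Q_1) = -14.4725 × (24.74/267.980) ≈ -1.34.
ε < 0: complements.

-1.34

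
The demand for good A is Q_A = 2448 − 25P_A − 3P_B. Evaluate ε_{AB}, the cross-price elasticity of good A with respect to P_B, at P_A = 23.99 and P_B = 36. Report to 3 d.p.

-0.062

At P_A = 23.99 and P_B = 36: Q_A = 1740.25.
∂Q_A/∂P_B = -3.
ε = (∂Q_A/∂P_B)(P_B/Q_A) = -3 × (36/1740.25) ≈ -0.062.
Since ε < 0, good A and good B are complements.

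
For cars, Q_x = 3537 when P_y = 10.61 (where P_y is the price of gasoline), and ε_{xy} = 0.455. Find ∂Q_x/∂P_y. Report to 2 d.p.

ε = (∂Q_x/∂P_y)·(P_y/Q_x) ⇒ ∂Q_x/∂P_y = ε·Q_x/P_y = 0.455 × 3537/10.61 ≈ 151.68.

151.68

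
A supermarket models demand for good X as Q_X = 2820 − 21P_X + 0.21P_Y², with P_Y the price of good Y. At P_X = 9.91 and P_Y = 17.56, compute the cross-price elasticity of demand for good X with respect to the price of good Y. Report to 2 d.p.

0.05

At P_X = 9.91 and P_Y = 17.56: Q_X = 2676.644.
∂Q_X/∂P_Y = 0.42P_Y = 0.42(17.56) = 7.3752.
ε = (∂Q_X/∂P_Y)(P_Y/Q_X) = 7.3752 × (17.56/2676.644) ≈ 0.05.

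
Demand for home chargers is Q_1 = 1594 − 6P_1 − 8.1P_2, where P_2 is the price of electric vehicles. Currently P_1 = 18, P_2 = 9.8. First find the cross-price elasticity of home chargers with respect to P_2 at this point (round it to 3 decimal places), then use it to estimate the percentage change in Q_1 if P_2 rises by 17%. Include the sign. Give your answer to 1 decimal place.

-1.0%

At P_1 = 18, P_2 = 9.8: Q_1 = 1406.62.
∂Q_1/∂P_2 = -8.1.
ε = (∂Q_1/∂P_2)(P_2/Q_1) = -8.1000 × 9.8/1406.62 ≈ -0.056.
%ΔQ_1 ≈ ε × %ΔP_2 = -0.056 × (17%) = -1.0%.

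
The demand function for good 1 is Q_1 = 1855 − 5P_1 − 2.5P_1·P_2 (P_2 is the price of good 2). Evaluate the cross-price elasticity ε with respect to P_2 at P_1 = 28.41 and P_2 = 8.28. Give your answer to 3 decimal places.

At P_1 = 28.41 and P_2 = 8.28: Q_1 = 1124.863.
∂Q_1/∂P_2 = -2.5P_1 = -2.5(28.41) = -71.0250.
ε = (∂Q_1/∂P_2)(P_2/Q_1) = -71.0250 × (8.28/1124.863) ≈ -0.523.
ε < 0: complements.

-0.523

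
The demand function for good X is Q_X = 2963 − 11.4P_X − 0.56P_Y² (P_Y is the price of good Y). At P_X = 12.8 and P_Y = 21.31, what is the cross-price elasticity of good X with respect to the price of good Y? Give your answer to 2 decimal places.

At P_X = 12.8 and P_Y = 21.31: Q_X = 2562.775.
∂Q_X/∂P_Y = -1.12P_Y = -1.12(21.31) = -23.8672.
ε = (∂Q_X/∂P_Y)(P_Y/Q_X) = -23.8672 × (21.31/2562.775) ≈ -0.20.
ε < 0: complements.

-0.20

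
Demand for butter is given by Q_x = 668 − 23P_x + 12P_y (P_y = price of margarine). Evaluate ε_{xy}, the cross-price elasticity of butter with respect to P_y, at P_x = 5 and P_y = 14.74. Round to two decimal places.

At P_x = 5 and P_y = 14.74: Q_x = 729.88.
∂Q_x/∂P_y = 12.
ε = (∂Q_x/∂P_y)(P_y/Q_x) = 12 × (14.74/729.88) ≈ 0.24.

0.24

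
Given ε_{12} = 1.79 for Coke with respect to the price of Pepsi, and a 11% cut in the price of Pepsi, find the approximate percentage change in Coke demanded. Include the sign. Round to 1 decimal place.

%ΔQ ≈ ε × %ΔP of Pepsi = 1.79 × (-11%) = -19.7%.
Demand for Coke falls by about 19.7%.

-19.7%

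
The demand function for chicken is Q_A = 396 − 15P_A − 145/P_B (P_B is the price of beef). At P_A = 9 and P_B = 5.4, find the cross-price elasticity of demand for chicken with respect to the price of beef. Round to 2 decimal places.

0.11

At P_A = 9 and P_B = 5.4: Q_A = 234.148.
∂Q_A/∂P_B = 145/P_B² = 4.9726.
ε = (∂Q_A/∂P_B)(P_B/Q_A) = 4.9726 × (5.4/234.148) ≈ 0.11.
ε > 0: substitutes.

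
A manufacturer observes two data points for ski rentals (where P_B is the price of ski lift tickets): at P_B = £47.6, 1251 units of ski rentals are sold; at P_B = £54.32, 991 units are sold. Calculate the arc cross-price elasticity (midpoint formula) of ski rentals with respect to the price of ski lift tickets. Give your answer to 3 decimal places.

ΔQ_A = 991 − 1251 = -260; ΔP_B = 54.32 − 47.6 = 6.72.
Midpoints: Q̄_A = 1121.0, P̄_B = 50.96.
ε = (ΔQ_A/Q̄_A)/(ΔP_B/P̄_B) = (-260/1121.0)/(6.72/50.96) ≈ -1.759.

-1.759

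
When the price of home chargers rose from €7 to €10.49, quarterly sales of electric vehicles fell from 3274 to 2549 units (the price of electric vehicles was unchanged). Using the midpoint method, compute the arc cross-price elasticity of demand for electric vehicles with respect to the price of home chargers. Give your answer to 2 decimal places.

-0.62

ΔQ_A = 2549 − 3274 = -725; ΔP_B = 10.49 − 7 = 3.49.
Midpoints: Q̄_A = 2911.5, P̄_B = 8.75.
ε = (ΔQ_A/Q̄_A)/(ΔP_B/P̄_B) = (-725/2911.5)/(3.49/8.75) ≈ -0.62.
ε < 0: electric vehicles and home chargers are complements.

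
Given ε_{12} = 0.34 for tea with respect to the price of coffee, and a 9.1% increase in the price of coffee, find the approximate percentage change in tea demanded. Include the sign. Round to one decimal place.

3.1%

%ΔQ ≈ ε × %ΔP of coffee = 0.34 × (9.1%) = 3.1%.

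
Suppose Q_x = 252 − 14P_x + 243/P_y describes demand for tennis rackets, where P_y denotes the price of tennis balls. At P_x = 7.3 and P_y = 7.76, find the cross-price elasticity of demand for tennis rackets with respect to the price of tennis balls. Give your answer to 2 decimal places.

-0.17

At P_x = 7.3 and P_y = 7.76: Q_x = 181.114.
∂Q_x/∂P_y = −243/P_y² = -4.0354.
ε = (∂Q_x/∂P_y)(P_y/Q_x) = -4.0354 × (7.76/181.114) ≈ -0.17.
ε < 0: complements.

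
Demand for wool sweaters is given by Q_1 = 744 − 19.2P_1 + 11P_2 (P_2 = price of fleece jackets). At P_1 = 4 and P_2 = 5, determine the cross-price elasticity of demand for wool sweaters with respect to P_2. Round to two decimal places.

0.08

At P_1 = 4 and P_2 = 5: Q_1 = 722.2.
∂Q_1/∂P_2 = 11.
ε = (∂Q_1/∂P_2)(P_2/Q_1) = 11 × (5/722.2) ≈ 0.08.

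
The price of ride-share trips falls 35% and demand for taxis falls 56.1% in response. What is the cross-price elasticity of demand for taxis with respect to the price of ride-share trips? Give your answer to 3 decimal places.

ε = (%ΔQ of taxis) / (%ΔP of ride-share trips) = (-56.1%) / (-35%) ≈ 1.603.
Positive cross-price elasticity: substitutes.

1.603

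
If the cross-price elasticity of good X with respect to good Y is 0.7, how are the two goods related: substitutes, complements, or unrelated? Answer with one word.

substitutes

ε = 0.7 > 0, so a higher price of good Y raises demand for good X: substitutes.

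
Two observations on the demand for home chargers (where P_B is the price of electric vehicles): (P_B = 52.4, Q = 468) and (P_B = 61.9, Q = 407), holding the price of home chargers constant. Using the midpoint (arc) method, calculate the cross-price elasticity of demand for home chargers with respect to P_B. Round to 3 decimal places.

-0.839

ΔQ_A = 407 − 468 = -61; ΔP_B = 61.9 − 52.4 = 9.5.
Midpoints: Q̄_A = 437.5, P̄_B = 57.15.
ε = (ΔQ_A/Q̄_A)/(ΔP_B/P̄_B) = (-61/437.5)/(9.5/57.15) ≈ -0.839.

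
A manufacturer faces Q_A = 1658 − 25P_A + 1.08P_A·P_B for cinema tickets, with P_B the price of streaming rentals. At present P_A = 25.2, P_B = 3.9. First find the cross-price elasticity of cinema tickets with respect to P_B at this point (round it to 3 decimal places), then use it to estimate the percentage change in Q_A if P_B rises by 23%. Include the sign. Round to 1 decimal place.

At P_A = 25.2, P_B = 3.9: Q_A = 1134.142.
∂Q_A/∂P_B = 1.08P_A = 27.2160.
ε = (∂Q_A/∂P_B)(P_B/Q_A) = 27.2160 × 3.9/1134.142 ≈ 0.094.
%ΔQ_A ≈ ε × %ΔP_B = 0.094 × (23%) = 2.2%.

2.2%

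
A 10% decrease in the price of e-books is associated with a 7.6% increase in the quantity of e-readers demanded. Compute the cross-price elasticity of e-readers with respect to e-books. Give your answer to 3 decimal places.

-0.760

ε = (%ΔQ of e-readers) / (%ΔP of e-books) = (7.6%) / (-10%) ≈ -0.760.
Negative cross-price elasticity: complements.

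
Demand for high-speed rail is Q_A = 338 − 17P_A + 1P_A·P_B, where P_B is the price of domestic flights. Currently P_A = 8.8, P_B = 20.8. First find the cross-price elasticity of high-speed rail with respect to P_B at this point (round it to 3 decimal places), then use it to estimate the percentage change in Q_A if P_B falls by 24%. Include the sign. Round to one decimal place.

At P_A = 8.8, P_B = 20.8: Q_A = 371.44.
∂Q_A/∂P_B = 1P_A = 8.8000.
ε = (∂Q_A/∂P_B)(P_B/Q_A) = 8.8000 × 20.8/371.44 ≈ 0.493.
%ΔQ_A ≈ ε × %ΔP_B = 0.493 × (-24%) = -11.8%.

-11.8%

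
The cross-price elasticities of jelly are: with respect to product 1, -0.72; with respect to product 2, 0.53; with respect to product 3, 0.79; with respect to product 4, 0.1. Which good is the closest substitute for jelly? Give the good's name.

Substitutes have ε > 0. Among the positive values, 0.79 (product 3) is largest.

product 3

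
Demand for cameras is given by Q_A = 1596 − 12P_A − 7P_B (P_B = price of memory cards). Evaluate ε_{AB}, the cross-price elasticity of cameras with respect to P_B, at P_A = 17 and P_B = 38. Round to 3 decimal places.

-0.236

At P_A = 17 and P_B = 38: Q_A = 1126.
∂Q_A/∂P_B = -7.
ε = (∂Q_A/∂P_B)(P_B/Q_A) = -7 × (38/1126) ≈ -0.236.
Since ε < 0, cameras and memory cards are complements.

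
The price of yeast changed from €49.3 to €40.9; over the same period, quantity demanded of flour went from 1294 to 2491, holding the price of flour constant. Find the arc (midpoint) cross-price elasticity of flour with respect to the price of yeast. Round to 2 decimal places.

ΔQ_A = 2491 − 1294 = 1197; ΔP_B = 40.9 − 49.3 = -8.4.
Midpoints: Q̄_A = 1892.5, P̄_B = 45.10.
ε = (ΔQ_A/Q̄_A)/(ΔP_B/P̄_B) = (1197/1892.5)/(-8.4/45.10) ≈ -3.40.

-3.40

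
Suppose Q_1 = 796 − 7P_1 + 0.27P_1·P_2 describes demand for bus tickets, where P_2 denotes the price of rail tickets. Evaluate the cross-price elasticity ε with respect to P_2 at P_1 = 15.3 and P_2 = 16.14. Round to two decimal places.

0.09

At P_1 = 15.3 and P_2 = 16.14: Q_1 = 755.574.
∂Q_1/∂P_2 = 0.27P_1 = 0.27(15.3) = 4.1310.
ε = (∂Q_1/∂P_2)(P_2/Q_1) = 4.1310 × (16.14/755.574) ≈ 0.09.
ε > 0: substitutes.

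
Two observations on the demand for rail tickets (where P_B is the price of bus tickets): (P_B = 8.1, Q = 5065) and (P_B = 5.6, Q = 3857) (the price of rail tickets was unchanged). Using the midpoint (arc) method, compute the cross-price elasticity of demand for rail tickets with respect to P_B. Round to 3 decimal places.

0.742

ΔQ_A = 3857 − 5065 = -1208; ΔP_B = 5.6 − 8.1 = -2.5.
Midpoints: Q̄_A = 4461.0, P̄_B = 6.85.
ε = (ΔQ_A/Q̄_A)/(ΔP_B/P̄_B) = (-1208/4461.0)/(-2.5/6.85) ≈ 0.742.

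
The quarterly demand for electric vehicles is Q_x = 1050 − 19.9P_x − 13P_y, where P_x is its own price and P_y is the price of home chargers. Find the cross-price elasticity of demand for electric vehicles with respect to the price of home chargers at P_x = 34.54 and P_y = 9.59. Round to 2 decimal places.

-0.52

At P_x = 34.54 and P_y = 9.59: Q_x = 237.984.
∂Q_x/∂P_y = -13.
ε = (∂Q_x/∂P_y)(P_y/Q_x) = -13 × (9.59/237.984) ≈ -0.52.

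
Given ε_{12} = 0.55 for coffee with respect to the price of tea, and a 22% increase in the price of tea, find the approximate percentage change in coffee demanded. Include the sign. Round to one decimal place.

%ΔQ ≈ ε × %ΔP of tea = 0.55 × (22%) = 12.1%.

12.1%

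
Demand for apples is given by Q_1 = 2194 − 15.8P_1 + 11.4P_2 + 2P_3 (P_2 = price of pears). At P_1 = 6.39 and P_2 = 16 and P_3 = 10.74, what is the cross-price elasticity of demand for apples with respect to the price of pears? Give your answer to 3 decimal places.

0.079

At P_1 = 6.39 and P_2 = 16 and P_3 = 10.74: Q_1 = 2296.918.
∂Q_1/∂P_2 = 11.4.
ε = (∂Q_1/∂P_2)(P_2/Q_1) = 11.4 × (16/2296.918) ≈ 0.079.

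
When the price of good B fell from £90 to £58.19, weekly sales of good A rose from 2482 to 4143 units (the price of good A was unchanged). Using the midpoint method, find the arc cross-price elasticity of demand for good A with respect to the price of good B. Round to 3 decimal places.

ΔQ_A = 4143 − 2482 = 1661; ΔP_B = 58.19 − 90 = -31.81.
Midpoints: Q̄_A = 3312.5, P̄_B = 74.09.
ε = (ΔQ_A/Q̄_A)/(ΔP_B/P̄_B) = (1661/3312.5)/(-31.81/74.09) ≈ -1.168.
ε < 0: good A and good B are complements.

-1.168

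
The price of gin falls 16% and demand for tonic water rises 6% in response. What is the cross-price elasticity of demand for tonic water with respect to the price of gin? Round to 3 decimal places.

-0.375

ε = (%ΔQ of tonic water) / (%ΔP of gin) = (6%) / (-16%) ≈ -0.375.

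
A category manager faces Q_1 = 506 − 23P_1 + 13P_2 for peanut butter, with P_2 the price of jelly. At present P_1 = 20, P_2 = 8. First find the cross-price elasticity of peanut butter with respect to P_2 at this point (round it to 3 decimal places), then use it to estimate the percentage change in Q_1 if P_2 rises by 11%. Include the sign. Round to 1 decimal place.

At P_1 = 20, P_2 = 8: Q_1 = 150.
∂Q_1/∂P_2 = 13.
ε = (∂Q_1/∂P_2)(P_2/Q_1) = 13.0000 × 8/150 ≈ 0.693.
%ΔQ_1 ≈ ε × %ΔP_2 = 0.693 × (11%) = 7.6%.

7.6%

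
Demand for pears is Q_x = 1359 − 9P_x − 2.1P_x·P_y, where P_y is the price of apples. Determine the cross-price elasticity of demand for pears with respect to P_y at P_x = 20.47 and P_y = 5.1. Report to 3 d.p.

At P_x = 20.47 and P_y = 5.1: Q_x = 955.536.
∂Q_x/∂P_y = -2.1P_x = -2.1(20.47) = -42.9870.
ε = (∂Q_x/∂P_y)(P_y/Q_x) = -42.9870 × (5.1/955.536) ≈ -0.229.
ε < 0: complements.

-0.229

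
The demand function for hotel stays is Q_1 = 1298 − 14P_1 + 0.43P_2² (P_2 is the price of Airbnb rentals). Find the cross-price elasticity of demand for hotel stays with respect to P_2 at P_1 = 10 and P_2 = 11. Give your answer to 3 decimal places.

At P_1 = 10 and P_2 = 11: Q_1 = 1210.03.
∂Q_1/∂P_2 = 0.86P_2 = 0.86(11) = 9.4600.
ε = (∂Q_1/∂P_2)(P_2/Q_1) = 9.4600 × (11/1210.03) ≈ 0.086.
ε > 0: substitutes.

0.086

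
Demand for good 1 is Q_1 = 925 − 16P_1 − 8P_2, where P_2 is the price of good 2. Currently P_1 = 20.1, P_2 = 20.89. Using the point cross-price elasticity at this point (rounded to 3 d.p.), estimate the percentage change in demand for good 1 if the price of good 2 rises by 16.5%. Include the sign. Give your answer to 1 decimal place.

-6.3%

At P_1 = 20.1, P_2 = 20.89: Q_1 = 436.28.
∂Q_1/∂P_2 = -8.
ε = (∂Q_1/∂P_2)(P_2/Q_1) = -8.0000 × 20.89/436.28 ≈ -0.383.
%ΔQ_1 ≈ ε × %ΔP_2 = -0.383 × (16.5%) = -6.3%.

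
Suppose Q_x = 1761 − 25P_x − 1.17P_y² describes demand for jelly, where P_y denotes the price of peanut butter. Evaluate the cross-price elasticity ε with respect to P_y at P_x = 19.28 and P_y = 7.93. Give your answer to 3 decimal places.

At P_x = 19.28 and P_y = 7.93: Q_x = 1205.425.
∂Q_x/∂P_y = -2.34P_y = -2.34(7.93) = -18.5562.
ε = (∂Q_x/∂P_y)(P_y/Q_x) = -18.5562 × (7.93/1205.425) ≈ -0.122.

-0.122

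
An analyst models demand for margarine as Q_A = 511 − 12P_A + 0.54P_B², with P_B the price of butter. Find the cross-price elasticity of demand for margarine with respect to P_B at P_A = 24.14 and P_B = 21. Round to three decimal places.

At P_A = 24.14 and P_B = 21: Q_A = 459.46.
∂Q_A/∂P_B = 1.08P_B = 1.08(21) = 22.6800.
ε = (∂Q_A/∂P_B)(P_B/Q_A) = 22.6800 × (21/459.46) ≈ 1.037.
ε > 0: substitutes.

1.037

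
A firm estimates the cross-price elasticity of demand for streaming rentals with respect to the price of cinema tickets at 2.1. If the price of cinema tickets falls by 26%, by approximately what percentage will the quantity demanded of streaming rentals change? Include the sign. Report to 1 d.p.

%ΔQ ≈ ε × %ΔP of cinema tickets = 2.1 × (-26%) = -54.6%.

-54.6%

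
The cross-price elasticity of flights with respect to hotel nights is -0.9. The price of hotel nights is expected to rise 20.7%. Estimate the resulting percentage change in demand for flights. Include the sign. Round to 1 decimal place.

%ΔQ ≈ ε × %ΔP of hotel nights = -0.9 × (20.7%) = -18.6%.
Demand for flights falls by about 18.6%.

-18.6%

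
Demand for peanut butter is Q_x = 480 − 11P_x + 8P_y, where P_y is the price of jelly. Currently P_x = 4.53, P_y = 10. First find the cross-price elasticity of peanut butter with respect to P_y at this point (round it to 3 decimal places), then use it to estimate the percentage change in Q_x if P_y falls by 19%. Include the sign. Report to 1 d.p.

-3.0%

At P_x = 4.53, P_y = 10: Q_x = 510.17.
∂Q_x/∂P_y = 8.
ε = (∂Q_x/∂P_y)(P_y/Q_x) = 8.0000 × 10/510.17 ≈ 0.157.
%ΔQ_x ≈ ε × %ΔP_y = 0.157 × (-19%) = -3.0%.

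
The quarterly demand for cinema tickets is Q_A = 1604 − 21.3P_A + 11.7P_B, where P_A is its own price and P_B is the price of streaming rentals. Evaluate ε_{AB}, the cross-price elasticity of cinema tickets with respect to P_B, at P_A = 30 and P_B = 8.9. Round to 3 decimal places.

At P_A = 30 and P_B = 8.9: Q_A = 1069.13.
∂Q_A/∂P_B = 11.7.
ε = (∂Q_A/∂P_B)(P_B/Q_A) = 11.7 × (8.9/1069.13) ≈ 0.097.
Since ε > 0, cinema tickets and streaming rentals are substitutes.

0.097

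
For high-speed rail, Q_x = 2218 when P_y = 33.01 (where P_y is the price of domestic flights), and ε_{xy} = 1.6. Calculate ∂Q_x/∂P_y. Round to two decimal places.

107.51

ε = (∂Q_x/∂P_y)·(P_y/Q_x) ⇒ ∂Q_x/∂P_y = ε·Q_x/P_y = 1.6 × 2218/33.01 ≈ 107.51.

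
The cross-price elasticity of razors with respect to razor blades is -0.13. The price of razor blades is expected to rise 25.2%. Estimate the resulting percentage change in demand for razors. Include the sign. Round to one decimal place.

%ΔQ ≈ ε × %ΔP of razor blades = -0.13 × (25.2%) = -3.3%.
Demand for razors falls by about 3.3%.

-3.3%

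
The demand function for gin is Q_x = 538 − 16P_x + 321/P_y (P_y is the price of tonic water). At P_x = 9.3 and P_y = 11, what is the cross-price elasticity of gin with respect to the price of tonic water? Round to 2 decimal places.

At P_x = 9.3 and P_y = 11: Q_x = 418.382.
∂Q_x/∂P_y = −321/P_y² = -2.6529.
ε = (∂Q_x/∂P_y)(P_y/Q_x) = -2.6529 × (11/418.382) ≈ -0.07.
ε < 0: complements.

-0.07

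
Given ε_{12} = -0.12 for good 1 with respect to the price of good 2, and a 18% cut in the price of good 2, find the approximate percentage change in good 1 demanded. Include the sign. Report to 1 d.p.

2.2%

%ΔQ ≈ ε × %ΔP of good 2 = -0.12 × (-18%) = 2.2%.
Demand for good 1 rises by about 2.2%.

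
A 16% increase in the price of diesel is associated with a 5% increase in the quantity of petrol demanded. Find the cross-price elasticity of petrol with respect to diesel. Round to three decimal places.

ε = (%ΔQ of petrol) / (%ΔP of diesel) = (5%) / (16%) ≈ 0.313.

0.313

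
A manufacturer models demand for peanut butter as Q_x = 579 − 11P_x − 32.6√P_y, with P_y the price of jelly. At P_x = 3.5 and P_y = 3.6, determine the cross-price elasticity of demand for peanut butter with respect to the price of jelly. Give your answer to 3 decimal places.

-0.065

At P_x = 3.5 and P_y = 3.6: Q_x = 478.646.
∂Q_x/∂P_y = -32.6/(2√P_y) = -32.6/(2√3.6) = -8.5909.
ε = (∂Q_x/∂P_y)(P_y/Q_x) = -8.5909 × (3.6/478.646) ≈ -0.065.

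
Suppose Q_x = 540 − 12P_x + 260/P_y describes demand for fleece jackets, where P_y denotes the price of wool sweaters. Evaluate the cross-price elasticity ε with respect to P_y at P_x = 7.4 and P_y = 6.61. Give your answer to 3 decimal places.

-0.080

At P_x = 7.4 and P_y = 6.61: Q_x = 490.534.
∂Q_x/∂P_y = −260/P_y² = -5.9507.
ε = (∂Q_x/∂P_y)(P_y/Q_x) = -5.9507 × (6.61/490.534) ≈ -0.080.
ε < 0: complements.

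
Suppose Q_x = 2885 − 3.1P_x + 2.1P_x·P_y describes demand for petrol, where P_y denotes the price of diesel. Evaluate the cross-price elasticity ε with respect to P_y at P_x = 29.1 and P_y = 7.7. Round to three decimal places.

0.144

At P_x = 29.1 and P_y = 7.7: Q_x = 3265.337.
∂Q_x/∂P_y = 2.1P_x = 2.1(29.1) = 61.1100.
ε = (∂Q_x/∂P_y)(P_y/Q_x) = 61.1100 × (7.7/3265.337) ≈ 0.144.
ε > 0: substitutes.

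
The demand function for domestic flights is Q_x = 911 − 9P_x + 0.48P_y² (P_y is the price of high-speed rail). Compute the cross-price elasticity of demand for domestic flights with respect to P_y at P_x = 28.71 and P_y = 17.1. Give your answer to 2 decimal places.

At P_x = 28.71 and P_y = 17.1: Q_x = 792.967.
∂Q_x/∂P_y = 0.96P_y = 0.96(17.1) = 16.4160.
ε = (∂Q_x/∂P_y)(P_y/Q_x) = 16.4160 × (17.1/792.967) ≈ 0.35.
ε > 0: substitutes.

0.35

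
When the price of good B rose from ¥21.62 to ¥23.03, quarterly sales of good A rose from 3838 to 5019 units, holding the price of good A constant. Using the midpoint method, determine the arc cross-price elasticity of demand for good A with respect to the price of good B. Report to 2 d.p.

ΔQ_A = 5019 − 3838 = 1181; ΔP_B = 23.03 − 21.62 = 1.41.
Midpoints: Q̄_A = 4428.5, P̄_B = 22.33.
ε = (ΔQ_A/Q̄_A)/(ΔP_B/P̄_B) = (1181/4428.5)/(1.41/22.33) ≈ 4.22.

4.22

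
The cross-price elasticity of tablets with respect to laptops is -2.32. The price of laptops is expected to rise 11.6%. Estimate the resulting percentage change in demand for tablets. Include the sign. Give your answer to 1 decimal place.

%ΔQ ≈ ε × %ΔP of laptops = -2.32 × (11.6%) = -26.9%.

-26.9%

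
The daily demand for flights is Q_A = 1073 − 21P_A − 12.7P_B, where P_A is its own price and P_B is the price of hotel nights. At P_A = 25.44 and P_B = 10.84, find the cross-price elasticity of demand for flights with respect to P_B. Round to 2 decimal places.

At P_A = 25.44 and P_B = 10.84: Q_A = 401.092.
∂Q_A/∂P_B = -12.7.
ε = (∂Q_A/∂P_B)(P_B/Q_A) = -12.7 × (10.84/401.092) ≈ -0.34.

-0.34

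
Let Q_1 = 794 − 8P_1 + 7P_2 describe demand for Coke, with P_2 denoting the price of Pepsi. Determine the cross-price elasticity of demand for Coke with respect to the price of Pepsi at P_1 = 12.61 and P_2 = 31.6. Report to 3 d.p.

At P_1 = 12.61 and P_2 = 31.6: Q_1 = 914.32.
∂Q_1/∂P_2 = 7.
ε = (∂Q_1/∂P_2)(P_2/Q_1) = 7 × (31.6/914.32) ≈ 0.242.

0.242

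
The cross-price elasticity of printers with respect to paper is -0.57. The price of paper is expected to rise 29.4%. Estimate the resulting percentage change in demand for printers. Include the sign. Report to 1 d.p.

%ΔQ ≈ ε × %ΔP of paper = -0.57 × (29.4%) = -16.8%.

-16.8%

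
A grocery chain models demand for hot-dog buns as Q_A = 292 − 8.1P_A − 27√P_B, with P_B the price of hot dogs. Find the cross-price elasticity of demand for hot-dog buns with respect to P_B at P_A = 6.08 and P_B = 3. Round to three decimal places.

At P_A = 6.08 and P_B = 3: Q_A = 195.987.
∂Q_A/∂P_B = -27/(2√P_B) = -27/(2√3) = -7.7942.
ε = (∂Q_A/∂P_B)(P_B/Q_A) = -7.7942 × (3/195.987) ≈ -0.119.

-0.119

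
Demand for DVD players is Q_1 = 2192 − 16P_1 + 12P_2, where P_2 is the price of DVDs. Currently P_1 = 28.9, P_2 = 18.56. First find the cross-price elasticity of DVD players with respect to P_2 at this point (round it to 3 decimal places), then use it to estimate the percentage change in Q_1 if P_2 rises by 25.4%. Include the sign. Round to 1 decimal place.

2.9%

At P_1 = 28.9, P_2 = 18.56: Q_1 = 1952.32.
∂Q_1/∂P_2 = 12.
ε = (∂Q_1/∂P_2)(P_2/Q_1) = 12.0000 × 18.56/1952.32 ≈ 0.114.
%ΔQ_1 ≈ ε × %ΔP_2 = 0.114 × (25.4%) = 2.9%.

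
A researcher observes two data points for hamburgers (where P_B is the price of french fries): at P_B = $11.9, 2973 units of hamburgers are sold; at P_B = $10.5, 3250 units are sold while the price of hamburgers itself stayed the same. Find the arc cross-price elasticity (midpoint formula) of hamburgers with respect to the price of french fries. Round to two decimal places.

ΔQ_A = 3250 − 2973 = 277; ΔP_B = 10.5 − 11.9 = -1.4.
Midpoints: Q̄_A = 3111.5, P̄_B = 11.20.
ε = (ΔQ_A/Q̄_A)/(ΔP_B/P̄_B) = (277/3111.5)/(-1.4/11.20) ≈ -0.71.

-0.71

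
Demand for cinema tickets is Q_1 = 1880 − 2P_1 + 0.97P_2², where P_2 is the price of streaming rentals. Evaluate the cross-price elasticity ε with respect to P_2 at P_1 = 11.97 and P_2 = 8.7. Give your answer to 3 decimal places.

At P_1 = 11.97 and P_2 = 8.7: Q_1 = 1929.479.
∂Q_1/∂P_2 = 1.94P_2 = 1.94(8.7) = 16.8780.
ε = (∂Q_1/∂P_2)(P_2/Q_1) = 16.8780 × (8.7/1929.479) ≈ 0.076.

0.076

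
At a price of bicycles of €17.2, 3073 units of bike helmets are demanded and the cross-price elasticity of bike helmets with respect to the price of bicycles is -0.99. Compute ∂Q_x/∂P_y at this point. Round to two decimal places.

-176.88

ε = (∂Q_x/∂P_y)·(P_y/Q_x) ⇒ ∂Q_x/∂P_y = ε·Q_x/P_y = -0.99 × 3073/17.2 ≈ -176.88.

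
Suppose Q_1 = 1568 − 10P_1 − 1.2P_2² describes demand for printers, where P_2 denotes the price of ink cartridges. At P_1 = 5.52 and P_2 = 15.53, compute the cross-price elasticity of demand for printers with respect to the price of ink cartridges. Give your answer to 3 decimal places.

At P_1 = 5.52 and P_2 = 15.53: Q_1 = 1223.383.
∂Q_1/∂P_2 = -2.4P_2 = -2.4(15.53) = -37.2720.
ε = (∂Q_1/∂P_2)(P_2/Q_1) = -37.2720 × (15.53/1223.383) ≈ -0.473.
ε < 0: complements.

-0.473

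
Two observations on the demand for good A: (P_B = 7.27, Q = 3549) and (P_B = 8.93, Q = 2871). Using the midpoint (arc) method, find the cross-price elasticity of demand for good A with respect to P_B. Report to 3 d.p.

ΔQ_A = 2871 − 3549 = -678; ΔP_B = 8.93 − 7.27 = 1.66.
Midpoints: Q̄_A = 3210.0, P̄_B = 8.10.
ε = (ΔQ_A/Q̄_A)/(ΔP_B/P̄_B) = (-678/3210.0)/(1.66/8.10) ≈ -1.031.

-1.031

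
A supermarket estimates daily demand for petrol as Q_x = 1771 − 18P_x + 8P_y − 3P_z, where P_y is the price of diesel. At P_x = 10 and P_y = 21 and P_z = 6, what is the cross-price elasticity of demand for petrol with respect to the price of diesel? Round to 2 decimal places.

0.10

At P_x = 10 and P_y = 21 and P_z = 6: Q_x = 1741.
∂Q_x/∂P_y = 8.
ε = (∂Q_x/∂P_y)(P_y/Q_x) = 8 × (21/1741) ≈ 0.10.
Since ε > 0, petrol and diesel are substitutes.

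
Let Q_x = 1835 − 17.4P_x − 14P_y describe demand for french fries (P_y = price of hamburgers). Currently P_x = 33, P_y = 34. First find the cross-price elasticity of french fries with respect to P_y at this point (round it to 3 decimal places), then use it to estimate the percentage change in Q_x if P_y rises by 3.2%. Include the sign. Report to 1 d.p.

At P_x = 33, P_y = 34: Q_x = 784.8.
∂Q_x/∂P_y = -14.
ε = (∂Q_x/∂P_y)(P_y/Q_x) = -14.0000 × 34/784.8 ≈ -0.607.
%ΔQ_x ≈ ε × %ΔP_y = -0.607 × (3.2%) = -1.9%.

-1.9%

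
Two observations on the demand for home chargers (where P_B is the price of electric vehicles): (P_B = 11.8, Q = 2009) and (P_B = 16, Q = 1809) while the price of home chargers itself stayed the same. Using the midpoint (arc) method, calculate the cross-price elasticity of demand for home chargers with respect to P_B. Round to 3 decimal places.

ΔQ_A = 1809 − 2009 = -200; ΔP_B = 16 − 11.8 = 4.2.
Midpoints: Q̄_A = 1909.0, P̄_B = 13.90.
ε = (ΔQ_A/Q̄_A)/(ΔP_B/P̄_B) = (-200/1909.0)/(4.2/13.90) ≈ -0.347.
ε < 0: home chargers and electric vehicles are complements.

-0.347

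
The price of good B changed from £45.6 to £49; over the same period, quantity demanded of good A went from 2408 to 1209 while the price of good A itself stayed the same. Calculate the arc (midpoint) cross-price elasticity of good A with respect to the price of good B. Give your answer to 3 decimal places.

-9.223

ΔQ_A = 1209 − 2408 = -1199; ΔP_B = 49 − 45.6 = 3.4.
Midpoints: Q̄_A = 1808.5, P̄_B = 47.30.
ε = (ΔQ_A/Q̄_A)/(ΔP_B/P̄_B) = (-1199/1808.5)/(3.4/47.30) ≈ -9.223.
ε < 0: good A and good B are complements.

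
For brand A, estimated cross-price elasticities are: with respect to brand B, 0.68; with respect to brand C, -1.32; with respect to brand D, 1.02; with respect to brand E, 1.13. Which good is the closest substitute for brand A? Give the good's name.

Substitutes have ε > 0. Among the positive values, 1.13 (brand E) is largest.

brand E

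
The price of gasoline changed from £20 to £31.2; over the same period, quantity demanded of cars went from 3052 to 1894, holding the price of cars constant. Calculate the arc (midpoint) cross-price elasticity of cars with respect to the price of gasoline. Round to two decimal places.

ΔQ_A = 1894 − 3052 = -1158; ΔP_B = 31.2 − 20 = 11.2.
Midpoints: Q̄_A = 2473.0, P̄_B = 25.60.
ε = (ΔQ_A/Q̄_A)/(ΔP_B/P̄_B) = (-1158/2473.0)/(11.2/25.60) ≈ -1.07.

-1.07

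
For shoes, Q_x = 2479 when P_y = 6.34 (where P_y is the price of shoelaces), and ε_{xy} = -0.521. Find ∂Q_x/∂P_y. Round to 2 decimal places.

ε = (∂Q_x/∂P_y)·(P_y/Q_x) ⇒ ∂Q_x/∂P_y = ε·Q_x/P_y = -0.521 × 2479/6.34 ≈ -203.72.

-203.72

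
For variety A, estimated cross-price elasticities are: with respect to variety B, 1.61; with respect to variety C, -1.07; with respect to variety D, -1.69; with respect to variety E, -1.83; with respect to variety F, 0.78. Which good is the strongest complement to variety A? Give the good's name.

variety E

Complements have ε < 0. The most negative value is -1.83 (variety E).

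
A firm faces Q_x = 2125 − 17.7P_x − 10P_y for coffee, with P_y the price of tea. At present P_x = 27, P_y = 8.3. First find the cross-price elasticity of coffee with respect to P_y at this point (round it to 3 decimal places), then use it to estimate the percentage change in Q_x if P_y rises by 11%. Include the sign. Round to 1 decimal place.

At P_x = 27, P_y = 8.3: Q_x = 1564.1.
∂Q_x/∂P_y = -10.
ε = (∂Q_x/∂P_y)(P_y/Q_x) = -10.0000 × 8.3/1564.1 ≈ -0.053.
%ΔQ_x ≈ ε × %ΔP_y = -0.053 × (11%) = -0.6%.

-0.6%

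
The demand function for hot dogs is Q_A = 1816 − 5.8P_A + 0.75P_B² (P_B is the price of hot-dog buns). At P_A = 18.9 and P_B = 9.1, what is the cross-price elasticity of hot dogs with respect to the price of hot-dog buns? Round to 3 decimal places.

0.070

At P_A = 18.9 and P_B = 9.1: Q_A = 1768.488.
∂Q_A/∂P_B = 1.5P_B = 1.5(9.1) = 13.6500.
ε = (∂Q_A/∂P_B)(P_B/Q_A) = 13.6500 × (9.1/1768.488) ≈ 0.070.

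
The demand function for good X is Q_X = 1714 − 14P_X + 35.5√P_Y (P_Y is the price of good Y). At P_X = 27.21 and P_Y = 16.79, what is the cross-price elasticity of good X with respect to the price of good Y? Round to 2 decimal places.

At P_X = 27.21 and P_Y = 16.79: Q_X = 1478.523.
∂Q_X/∂P_Y = 35.5/(2√P_Y) = 35.5/(2√16.79) = 4.3318.
ε = (∂Q_X/∂P_Y)(P_Y/Q_X) = 4.3318 × (16.79/1478.523) ≈ 0.05.

0.05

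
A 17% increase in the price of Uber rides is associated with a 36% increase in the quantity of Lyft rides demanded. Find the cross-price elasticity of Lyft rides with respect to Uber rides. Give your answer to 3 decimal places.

ε = (%ΔQ of Lyft rides) / (%ΔP of Uber rides) = (36%) / (17%) ≈ 2.118.

2.118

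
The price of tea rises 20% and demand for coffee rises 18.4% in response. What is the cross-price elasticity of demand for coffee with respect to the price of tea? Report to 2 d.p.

ε = (%ΔQ of coffee) / (%ΔP of tea) = (18.4%) / (20%) ≈ 0.92.
Positive cross-price elasticity: substitutes.

0.92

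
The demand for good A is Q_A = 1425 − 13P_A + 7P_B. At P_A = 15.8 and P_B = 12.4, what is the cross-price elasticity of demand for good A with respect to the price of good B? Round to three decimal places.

At P_A = 15.8 and P_B = 12.4: Q_A = 1306.4.
∂Q_A/∂P_B = 7.
ε = (∂Q_A/∂P_B)(P_B/Q_A) = 7 × (12.4/1306.4) ≈ 0.066.

0.066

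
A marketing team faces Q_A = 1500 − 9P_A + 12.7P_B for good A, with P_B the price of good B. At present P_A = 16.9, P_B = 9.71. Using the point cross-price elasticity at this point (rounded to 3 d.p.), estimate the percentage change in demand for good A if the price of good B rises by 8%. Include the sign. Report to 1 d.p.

0.7%

At P_A = 16.9, P_B = 9.71: Q_A = 1471.217.
∂Q_A/∂P_B = 12.7.
ε = (∂Q_A/∂P_B)(P_B/Q_A) = 12.7000 × 9.71/1471.217 ≈ 0.084.
%ΔQ_A ≈ ε × %ΔP_B = 0.084 × (8%) = 0.7%.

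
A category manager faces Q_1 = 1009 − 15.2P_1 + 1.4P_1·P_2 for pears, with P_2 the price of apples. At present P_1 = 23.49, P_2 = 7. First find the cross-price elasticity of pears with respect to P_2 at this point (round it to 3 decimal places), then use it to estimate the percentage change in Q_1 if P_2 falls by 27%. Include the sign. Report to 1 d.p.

-7.0%

At P_1 = 23.49, P_2 = 7: Q_1 = 882.154.
∂Q_1/∂P_2 = 1.4P_1 = 32.8860.
ε = (∂Q_1/∂P_2)(P_2/Q_1) = 32.8860 × 7/882.154 ≈ 0.261.
%ΔQ_1 ≈ ε × %ΔP_2 = 0.261 × (-27%) = -7.0%.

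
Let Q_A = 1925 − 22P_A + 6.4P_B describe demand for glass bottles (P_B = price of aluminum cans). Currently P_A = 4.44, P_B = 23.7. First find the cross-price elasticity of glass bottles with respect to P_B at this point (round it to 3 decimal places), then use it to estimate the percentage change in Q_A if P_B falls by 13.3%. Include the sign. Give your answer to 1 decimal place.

At P_A = 4.44, P_B = 23.7: Q_A = 1979.
∂Q_A/∂P_B = 6.4.
ε = (∂Q_A/∂P_B)(P_B/Q_A) = 6.4000 × 23.7/1979 ≈ 0.077.
%ΔQ_A ≈ ε × %ΔP_B = 0.077 × (-13.3%) = -1.0%.

-1.0%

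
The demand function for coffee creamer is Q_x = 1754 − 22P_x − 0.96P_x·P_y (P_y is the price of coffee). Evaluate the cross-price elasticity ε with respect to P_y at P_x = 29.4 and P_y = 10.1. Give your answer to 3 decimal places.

-0.347

At P_x = 29.4 and P_y = 10.1: Q_x = 822.138.
∂Q_x/∂P_y = -0.96P_x = -0.96(29.4) = -28.2240.
ε = (∂Q_x/∂P_y)(P_y/Q_x) = -28.2240 × (10.1/822.138) ≈ -0.347.
ε < 0: complements.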